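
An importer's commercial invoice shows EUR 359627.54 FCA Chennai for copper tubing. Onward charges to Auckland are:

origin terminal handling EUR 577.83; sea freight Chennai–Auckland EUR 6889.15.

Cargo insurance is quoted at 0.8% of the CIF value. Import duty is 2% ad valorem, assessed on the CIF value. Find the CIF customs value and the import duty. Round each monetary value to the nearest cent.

CIF value: EUR 370054.96; import duty: EUR 7401.10

Let C be the CIF value. C = FCA price + pre-shipment costs + freight + 0.8% × C
C − 0.8% × C = 359627.54 + 577.83 + 6889.15
0.992 × C = 367094.52
C = 367094.52 / 0.992 = 370054.96
Insurance premium = 0.8% × 370054.96 = 2960.44
Import duty = 370054.96 × 2% = 7401.10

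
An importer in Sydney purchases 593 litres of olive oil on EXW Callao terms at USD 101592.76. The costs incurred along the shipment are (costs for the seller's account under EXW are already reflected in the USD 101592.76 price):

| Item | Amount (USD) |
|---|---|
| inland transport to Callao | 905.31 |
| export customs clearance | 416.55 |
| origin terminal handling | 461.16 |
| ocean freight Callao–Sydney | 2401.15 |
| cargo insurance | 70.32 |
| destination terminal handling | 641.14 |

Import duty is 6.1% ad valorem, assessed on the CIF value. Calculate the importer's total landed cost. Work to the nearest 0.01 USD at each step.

EXW: the seller makes goods available at their premises; the buyer bears all onward costs.
CIF value = EXW price + inland to port + export clearance + origin terminal + freight + insurance = 101592.76 + 905.31 + 416.55 + 461.16 + 2401.15 + 70.32 = 105847.25
Import duty = 105847.25 × 6.1% = 6456.68
Buyer bears: inland to port 905.31 + export clearance 416.55 + origin terminal 461.16 + freight 2401.15 + insurance 70.32 + destination terminal 641.14 + duty 6456.68 = 11352.31
Landed cost = invoice 101592.76 + 11352.31 = 112945.07

Total landed cost: USD 112945.07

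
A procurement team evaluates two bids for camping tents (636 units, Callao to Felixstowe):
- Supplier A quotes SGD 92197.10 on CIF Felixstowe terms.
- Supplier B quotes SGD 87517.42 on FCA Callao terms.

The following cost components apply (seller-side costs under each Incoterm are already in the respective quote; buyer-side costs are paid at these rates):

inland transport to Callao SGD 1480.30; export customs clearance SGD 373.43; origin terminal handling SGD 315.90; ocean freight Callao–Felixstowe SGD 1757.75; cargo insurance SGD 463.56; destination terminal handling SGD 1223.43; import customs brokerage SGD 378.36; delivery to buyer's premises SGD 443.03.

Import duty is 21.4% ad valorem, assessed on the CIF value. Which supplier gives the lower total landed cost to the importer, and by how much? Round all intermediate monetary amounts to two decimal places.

Supplier A (CIF):
The CIF price already equals the CIF value: 92197.10
Import duty = 92197.10 × 21.4% = 19730.18
Buyer bears (A): 1223.43 + 378.36 + 443.03 = 2044.82
Landed cost (A) = invoice 92197.10 + 2044.82 + duty 19730.18 = 113972.10
Supplier B (FCA):
CIF value = FCA price + origin terminal + freight + insurance = 87517.42 + 315.90 + 1757.75 + 463.56 = 90054.63
Import duty = 90054.63 × 21.4% = 19271.69
Buyer bears (B): 315.90 + 1757.75 + 463.56 + 1223.43 + 378.36 + 443.03 = 4582.03
Landed cost (B) = invoice 87517.42 + 4582.03 + duty 19271.69 = 111371.14
Difference = |113972.10 − 111371.14| = 2600.96

Supplier B is cheaper by SGD 2600.96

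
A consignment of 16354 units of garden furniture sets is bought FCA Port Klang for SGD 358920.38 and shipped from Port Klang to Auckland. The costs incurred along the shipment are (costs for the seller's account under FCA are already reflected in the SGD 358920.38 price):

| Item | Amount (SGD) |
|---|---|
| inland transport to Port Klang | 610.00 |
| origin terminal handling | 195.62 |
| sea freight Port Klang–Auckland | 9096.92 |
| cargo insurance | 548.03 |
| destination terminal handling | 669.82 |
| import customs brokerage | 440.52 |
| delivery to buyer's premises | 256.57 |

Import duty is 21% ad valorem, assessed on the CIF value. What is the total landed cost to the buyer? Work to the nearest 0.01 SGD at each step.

FCA: the seller delivers export-cleared goods to the carrier; the buyer bears costs from that point.
Already in the invoice (seller's account under FCA): inland to port — exclude.
CIF value = FCA price + origin terminal + freight + insurance = 358920.38 + 195.62 + 9096.92 + 548.03 = 368760.95
Import duty = 368760.95 × 21% = 77439.80
Buyer bears: origin terminal 195.62 + freight 9096.92 + insurance 548.03 + destination terminal 669.82 + brokerage 440.52 + delivery 256.57 + duty 77439.80 = 88647.28
Landed cost = invoice 358920.38 + 88647.28 = 447567.66

Total landed cost: SGD 447567.66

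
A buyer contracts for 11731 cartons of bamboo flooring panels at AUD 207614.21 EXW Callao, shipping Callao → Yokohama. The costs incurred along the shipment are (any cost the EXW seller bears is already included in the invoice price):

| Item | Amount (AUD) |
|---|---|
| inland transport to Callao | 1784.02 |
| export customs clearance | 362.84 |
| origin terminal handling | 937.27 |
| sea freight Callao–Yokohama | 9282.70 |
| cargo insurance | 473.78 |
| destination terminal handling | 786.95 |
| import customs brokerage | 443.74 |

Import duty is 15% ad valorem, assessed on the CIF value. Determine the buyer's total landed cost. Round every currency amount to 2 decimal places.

Total landed cost: AUD 254753.73

EXW: the seller makes goods available at their premises; the buyer bears all onward costs.
CIF value = EXW price + inland to port + export clearance + origin terminal + freight + insurance = 207614.21 + 1784.02 + 362.84 + 937.27 + 9282.70 + 473.78 = 220454.82
Import duty = 220454.82 × 15% = 33068.22
Buyer bears: inland to port 1784.02 + export clearance 362.84 + origin terminal 937.27 + freight 9282.70 + insurance 473.78 + destination terminal 786.95 + brokerage 443.74 + duty 33068.22 = 47139.52
Landed cost = invoice 207614.21 + 47139.52 = 254753.73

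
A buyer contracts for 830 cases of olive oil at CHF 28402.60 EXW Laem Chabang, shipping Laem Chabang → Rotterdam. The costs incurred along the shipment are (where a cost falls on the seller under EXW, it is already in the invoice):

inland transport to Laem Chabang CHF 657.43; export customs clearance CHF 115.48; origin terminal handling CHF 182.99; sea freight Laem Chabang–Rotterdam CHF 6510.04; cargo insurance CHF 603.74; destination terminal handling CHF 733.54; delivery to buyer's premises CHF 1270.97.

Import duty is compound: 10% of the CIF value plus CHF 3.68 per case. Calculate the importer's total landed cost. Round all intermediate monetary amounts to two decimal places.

EXW: the seller makes goods available at their premises; the buyer bears all onward costs.
CIF value = EXW price + inland to port + export clearance + origin terminal + freight + insurance = 28402.60 + 657.43 + 115.48 + 182.99 + 6510.04 + 603.74 = 36472.28
Ad valorem component: 36472.28 × 10% = 3647.23
Specific component: 830 × 3.68 = 3054.40
Import duty = 3647.23 + 3054.40 = 6701.63
Buyer bears: inland to port 657.43 + export clearance 115.48 + origin terminal 182.99 + freight 6510.04 + insurance 603.74 + destination terminal 733.54 + delivery 1270.97 + duty 6701.63 = 16775.82
Landed cost = invoice 28402.60 + 16775.82 = 45178.42

Total landed cost: CHF 45178.42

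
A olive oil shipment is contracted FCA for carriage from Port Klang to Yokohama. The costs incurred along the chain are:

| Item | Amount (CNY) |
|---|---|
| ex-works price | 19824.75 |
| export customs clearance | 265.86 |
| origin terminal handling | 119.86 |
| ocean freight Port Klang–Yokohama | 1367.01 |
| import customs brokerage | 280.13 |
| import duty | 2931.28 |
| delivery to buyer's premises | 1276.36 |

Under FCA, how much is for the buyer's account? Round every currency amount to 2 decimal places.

Buyer's account: CNY 5974.64

FCA: the seller delivers export-cleared goods to the carrier; the buyer bears costs from that point.
Seller's account: goods 19824.75 + export clearance 265.86 = 20090.61
Buyer's account: origin terminal 119.86 + freight 1367.01 + brokerage 280.13 + duty 2931.28 + delivery 1276.36 = 5974.64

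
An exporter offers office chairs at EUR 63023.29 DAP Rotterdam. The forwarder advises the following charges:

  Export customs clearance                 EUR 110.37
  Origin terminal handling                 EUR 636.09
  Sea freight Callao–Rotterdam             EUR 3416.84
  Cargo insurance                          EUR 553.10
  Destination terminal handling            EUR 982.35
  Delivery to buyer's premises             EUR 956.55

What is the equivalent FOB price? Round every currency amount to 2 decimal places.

FOB price: EUR 57114.45

Not relevant to the conversion: origin terminal, export clearance — on the seller under both DAP and FOB; already in the DAP price and stays in the FOB price.
From DAP to FOB, the seller no longer bears: freight, insurance, destination terminal, delivery.
FOB price = 63023.29 − 3416.84 − 553.10 − 982.35 − 956.55 = 57114.45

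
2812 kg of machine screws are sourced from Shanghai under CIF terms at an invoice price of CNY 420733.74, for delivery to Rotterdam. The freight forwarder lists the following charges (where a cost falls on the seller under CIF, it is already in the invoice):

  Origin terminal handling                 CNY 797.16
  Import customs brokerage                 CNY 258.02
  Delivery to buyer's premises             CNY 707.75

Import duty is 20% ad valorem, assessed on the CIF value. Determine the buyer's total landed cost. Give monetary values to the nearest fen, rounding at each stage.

CIF: the seller pays costs through ocean freight and marine insurance to the destination port.
Already in the invoice (seller's account under CIF): origin terminal — exclude.
The CIF price already equals the CIF value: 420733.74
Import duty = 420733.74 × 20% = 84146.75
Buyer bears: brokerage 258.02 + delivery 707.75 + duty 84146.75 = 85112.52
Landed cost = invoice 420733.74 + 85112.52 = 505846.26

Total landed cost: CNY 505846.26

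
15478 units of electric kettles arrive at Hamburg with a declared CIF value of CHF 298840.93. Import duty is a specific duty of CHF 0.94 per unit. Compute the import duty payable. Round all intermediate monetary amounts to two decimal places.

Import duty: CHF 14549.32

Import duty = 15478 × 0.94 = 14549.32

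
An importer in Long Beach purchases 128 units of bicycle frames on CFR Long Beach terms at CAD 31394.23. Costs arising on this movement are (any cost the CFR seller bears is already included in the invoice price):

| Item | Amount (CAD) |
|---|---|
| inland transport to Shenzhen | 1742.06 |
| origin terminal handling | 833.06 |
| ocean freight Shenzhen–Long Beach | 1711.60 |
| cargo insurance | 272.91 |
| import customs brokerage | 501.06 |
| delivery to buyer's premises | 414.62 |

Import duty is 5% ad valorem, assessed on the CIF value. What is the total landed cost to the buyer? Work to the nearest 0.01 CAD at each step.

Total landed cost: CAD 34166.18

CFR: the seller pays costs through ocean freight to the destination port, but not insurance.
Already in the invoice (seller's account under CFR): inland to port, origin terminal, freight — exclude.
CIF value = CFR price + insurance = 31394.23 + 272.91 = 31667.14
Import duty = 31667.14 × 5% = 1583.36
Buyer bears: insurance 272.91 + brokerage 501.06 + delivery 414.62 + duty 1583.36 = 2771.95
Landed cost = invoice 31394.23 + 2771.95 = 34166.18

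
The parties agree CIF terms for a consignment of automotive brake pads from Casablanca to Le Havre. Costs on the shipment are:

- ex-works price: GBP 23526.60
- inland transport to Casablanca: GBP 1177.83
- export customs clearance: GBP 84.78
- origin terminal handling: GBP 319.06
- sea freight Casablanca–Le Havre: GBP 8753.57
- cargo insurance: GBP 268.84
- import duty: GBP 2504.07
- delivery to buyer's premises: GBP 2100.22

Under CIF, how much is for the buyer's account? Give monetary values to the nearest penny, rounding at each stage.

Buyer's account: GBP 4604.29

CIF: the seller pays costs through ocean freight and marine insurance to the destination port.
Seller's account: goods 23526.60 + inland to port 1177.83 + export clearance 84.78 + origin terminal 319.06 + freight 8753.57 + insurance 268.84 = 34130.68
Buyer's account: duty 2504.07 + delivery 2100.22 = 4604.29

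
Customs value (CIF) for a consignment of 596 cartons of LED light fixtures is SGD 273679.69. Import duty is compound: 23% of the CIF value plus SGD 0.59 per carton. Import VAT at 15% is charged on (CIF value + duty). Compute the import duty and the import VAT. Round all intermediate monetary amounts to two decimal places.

Ad valorem component: 273679.69 × 23% = 62946.33
Specific component: 596 × 0.59 = 351.64
Import duty = 62946.33 + 351.64 = 63297.97
VAT base = CIF + duty = 273679.69 + 63297.97 = 336977.66
Import VAT = 336977.66 × 15% = 50546.65

Import duty: SGD 63297.97; import VAT: SGD 50546.65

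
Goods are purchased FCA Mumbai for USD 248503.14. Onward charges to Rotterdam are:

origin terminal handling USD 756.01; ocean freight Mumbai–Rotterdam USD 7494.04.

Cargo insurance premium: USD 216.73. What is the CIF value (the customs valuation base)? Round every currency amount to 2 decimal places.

CIF value: USD 256969.92

CIF = FCA price + pre-shipment costs + freight + insurance
CIF = 248503.14 + 756.01 + 7494.04 + 216.73 = 256969.92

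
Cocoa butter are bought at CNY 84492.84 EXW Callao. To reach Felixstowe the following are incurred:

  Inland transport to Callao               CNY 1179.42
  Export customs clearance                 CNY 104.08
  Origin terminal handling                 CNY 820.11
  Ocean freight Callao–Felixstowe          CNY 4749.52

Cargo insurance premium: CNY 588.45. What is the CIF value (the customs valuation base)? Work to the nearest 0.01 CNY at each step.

CIF value: CNY 91934.42

CIF = EXW price + pre-shipment costs + freight + insurance
CIF = 84492.84 + 1179.42 + 104.08 + 820.11 + 4749.52 + 588.45 = 91934.42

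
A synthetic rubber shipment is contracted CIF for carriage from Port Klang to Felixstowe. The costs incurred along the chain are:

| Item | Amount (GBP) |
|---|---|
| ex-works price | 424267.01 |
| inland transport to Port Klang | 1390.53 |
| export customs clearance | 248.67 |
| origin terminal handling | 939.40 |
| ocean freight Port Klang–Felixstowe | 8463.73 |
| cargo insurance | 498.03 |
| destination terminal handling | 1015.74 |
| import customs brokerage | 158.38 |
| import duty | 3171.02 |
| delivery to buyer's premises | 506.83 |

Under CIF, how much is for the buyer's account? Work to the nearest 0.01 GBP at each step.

CIF: the seller pays costs through ocean freight and marine insurance to the destination port.
Seller's account: goods 424267.01 + inland to port 1390.53 + export clearance 248.67 + origin terminal 939.40 + freight 8463.73 + insurance 498.03 = 435807.37
Buyer's account: destination terminal 1015.74 + brokerage 158.38 + duty 3171.02 + delivery 506.83 = 4851.97

Buyer's account: GBP 4851.97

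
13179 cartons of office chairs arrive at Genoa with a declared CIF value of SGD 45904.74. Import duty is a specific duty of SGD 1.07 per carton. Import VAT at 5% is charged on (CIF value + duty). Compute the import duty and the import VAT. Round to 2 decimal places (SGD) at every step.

Import duty = 13179 × 1.07 = 14101.53
VAT base = CIF + duty = 45904.74 + 14101.53 = 60006.27
Import VAT = 60006.27 × 5% = 3000.31

Import duty: SGD 14101.53; import VAT: SGD 3000.31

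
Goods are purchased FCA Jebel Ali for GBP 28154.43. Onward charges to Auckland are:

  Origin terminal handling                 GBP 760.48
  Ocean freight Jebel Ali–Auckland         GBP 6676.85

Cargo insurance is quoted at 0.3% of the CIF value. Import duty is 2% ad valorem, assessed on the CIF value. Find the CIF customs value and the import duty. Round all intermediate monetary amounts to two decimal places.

Let C be the CIF value. C = FCA price + pre-shipment costs + freight + 0.3% × C
C − 0.3% × C = 28154.43 + 760.48 + 6676.85
0.997 × C = 35591.76
C = 35591.76 / 0.997 = 35698.86
Insurance premium = 0.3% × 35698.86 = 107.10
Import duty = 35698.86 × 2% = 713.98

CIF value: GBP 35698.86; import duty: GBP 713.98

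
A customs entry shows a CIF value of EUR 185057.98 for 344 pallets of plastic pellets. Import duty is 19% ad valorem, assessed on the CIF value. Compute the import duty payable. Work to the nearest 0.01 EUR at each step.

Import duty = 185057.98 × 19% = 35161.02

Import duty: EUR 35161.02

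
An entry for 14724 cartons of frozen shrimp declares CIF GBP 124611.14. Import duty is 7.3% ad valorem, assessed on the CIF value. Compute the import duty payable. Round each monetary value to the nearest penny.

Import duty = 124611.14 × 7.3% = 9096.61

Import duty: GBP 9096.61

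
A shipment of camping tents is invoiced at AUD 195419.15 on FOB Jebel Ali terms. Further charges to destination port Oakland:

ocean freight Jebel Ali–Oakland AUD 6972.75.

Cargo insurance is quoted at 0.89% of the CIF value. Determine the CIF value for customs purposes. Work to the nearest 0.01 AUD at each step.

CIF value: AUD 204209.36

Let C be the CIF value. C = FOB price + freight + 0.89% × C
C − 0.89% × C = 195419.15 + 6972.75
0.9911 × C = 202391.90
C = 202391.90 / 0.9911 = 204209.36
Insurance premium = 0.89% × 204209.36 = 1817.46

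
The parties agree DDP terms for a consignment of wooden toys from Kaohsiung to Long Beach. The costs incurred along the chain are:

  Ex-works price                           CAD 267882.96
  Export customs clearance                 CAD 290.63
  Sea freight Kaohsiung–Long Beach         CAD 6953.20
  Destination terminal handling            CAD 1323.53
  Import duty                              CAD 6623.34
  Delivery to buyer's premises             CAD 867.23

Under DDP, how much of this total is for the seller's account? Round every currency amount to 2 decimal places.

Seller's account: CAD 283940.89

DDP: the seller bears all costs including import duty.
Seller's account: goods 267882.96 + export clearance 290.63 + freight 6953.20 + destination terminal 1323.53 + duty 6623.34 + delivery 867.23 = 283940.89
Buyer's account: 0.00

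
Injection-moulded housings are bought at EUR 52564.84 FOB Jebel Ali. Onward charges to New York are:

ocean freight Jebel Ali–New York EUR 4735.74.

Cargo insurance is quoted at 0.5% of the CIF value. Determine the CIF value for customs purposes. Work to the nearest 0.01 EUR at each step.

CIF value: EUR 57588.52

Let C be the CIF value. C = FOB price + freight + 0.5% × C
C − 0.5% × C = 52564.84 + 4735.74
0.995 × C = 57300.58
C = 57300.58 / 0.995 = 57588.52
Insurance premium = 0.5% × 57588.52 = 287.94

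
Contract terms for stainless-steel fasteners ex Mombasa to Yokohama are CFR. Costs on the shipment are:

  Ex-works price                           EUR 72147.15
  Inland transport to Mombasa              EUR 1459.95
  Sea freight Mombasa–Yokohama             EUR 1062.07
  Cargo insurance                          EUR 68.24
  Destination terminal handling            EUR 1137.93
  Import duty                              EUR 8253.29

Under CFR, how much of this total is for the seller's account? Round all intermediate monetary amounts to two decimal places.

CFR: the seller pays costs through ocean freight to the destination port, but not insurance.
Seller's account: goods 72147.15 + inland to port 1459.95 + freight 1062.07 = 74669.17
Buyer's account: insurance 68.24 + destination terminal 1137.93 + duty 8253.29 = 9459.46

Seller's account: EUR 74669.17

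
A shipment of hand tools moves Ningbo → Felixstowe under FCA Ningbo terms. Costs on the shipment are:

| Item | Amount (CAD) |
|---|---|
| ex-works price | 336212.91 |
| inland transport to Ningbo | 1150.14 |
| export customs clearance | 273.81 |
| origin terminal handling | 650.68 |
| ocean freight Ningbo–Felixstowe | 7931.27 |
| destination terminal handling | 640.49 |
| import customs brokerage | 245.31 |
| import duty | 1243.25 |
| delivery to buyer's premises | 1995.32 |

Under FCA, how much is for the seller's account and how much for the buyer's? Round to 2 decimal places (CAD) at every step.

FCA: the seller delivers export-cleared goods to the carrier; the buyer bears costs from that point.
Seller's account: goods 336212.91 + inland to port 1150.14 + export clearance 273.81 = 337636.86
Buyer's account: origin terminal 650.68 + freight 7931.27 + destination terminal 640.49 + brokerage 245.31 + duty 1243.25 + delivery 1995.32 = 12706.32

Seller: CAD 337636.86; buyer: CAD 12706.32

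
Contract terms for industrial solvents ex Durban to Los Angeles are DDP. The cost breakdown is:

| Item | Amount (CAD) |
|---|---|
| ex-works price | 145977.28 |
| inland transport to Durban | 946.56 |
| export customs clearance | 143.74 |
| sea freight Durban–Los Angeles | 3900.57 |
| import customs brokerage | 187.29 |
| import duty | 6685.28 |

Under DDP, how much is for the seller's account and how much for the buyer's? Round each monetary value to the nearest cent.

Seller: CAD 157840.72; buyer: CAD 0.00

DDP: the seller bears all costs including import duty.
Seller's account: goods 145977.28 + inland to port 946.56 + export clearance 143.74 + freight 3900.57 + brokerage 187.29 + duty 6685.28 = 157840.72
Buyer's account: 0.00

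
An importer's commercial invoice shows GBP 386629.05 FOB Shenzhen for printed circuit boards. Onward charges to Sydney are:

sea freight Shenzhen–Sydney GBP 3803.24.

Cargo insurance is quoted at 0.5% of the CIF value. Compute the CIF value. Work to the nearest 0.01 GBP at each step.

Let C be the CIF value. C = FOB price + freight + 0.5% × C
C − 0.5% × C = 386629.05 + 3803.24
0.995 × C = 390432.29
C = 390432.29 / 0.995 = 392394.26
Insurance premium = 0.5% × 392394.26 = 1961.97

CIF value: GBP 392394.26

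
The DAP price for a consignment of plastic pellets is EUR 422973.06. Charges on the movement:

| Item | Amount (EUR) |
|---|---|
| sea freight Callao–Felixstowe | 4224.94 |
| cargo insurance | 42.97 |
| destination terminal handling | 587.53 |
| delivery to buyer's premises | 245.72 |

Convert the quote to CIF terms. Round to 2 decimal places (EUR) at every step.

Not relevant to the conversion: freight, insurance — on the seller under both DAP and CIF; already in the DAP price and stays in the CIF price.
From DAP to CIF, the seller no longer bears: destination terminal, delivery.
CIF price = 422973.06 − 587.53 − 245.72 = 422139.81

CIF price: EUR 422139.81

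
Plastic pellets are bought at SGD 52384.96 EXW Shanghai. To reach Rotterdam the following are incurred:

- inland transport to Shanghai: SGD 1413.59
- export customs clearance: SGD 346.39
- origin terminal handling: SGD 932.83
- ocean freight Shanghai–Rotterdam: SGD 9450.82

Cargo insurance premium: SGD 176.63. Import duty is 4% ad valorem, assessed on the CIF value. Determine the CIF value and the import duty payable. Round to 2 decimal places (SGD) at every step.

CIF value: SGD 64705.22; import duty: SGD 2588.21

CIF = EXW price + pre-shipment costs + freight + insurance
CIF = 52384.96 + 1413.59 + 346.39 + 932.83 + 9450.82 + 176.63 = 64705.22
Import duty = 64705.22 × 4% = 2588.21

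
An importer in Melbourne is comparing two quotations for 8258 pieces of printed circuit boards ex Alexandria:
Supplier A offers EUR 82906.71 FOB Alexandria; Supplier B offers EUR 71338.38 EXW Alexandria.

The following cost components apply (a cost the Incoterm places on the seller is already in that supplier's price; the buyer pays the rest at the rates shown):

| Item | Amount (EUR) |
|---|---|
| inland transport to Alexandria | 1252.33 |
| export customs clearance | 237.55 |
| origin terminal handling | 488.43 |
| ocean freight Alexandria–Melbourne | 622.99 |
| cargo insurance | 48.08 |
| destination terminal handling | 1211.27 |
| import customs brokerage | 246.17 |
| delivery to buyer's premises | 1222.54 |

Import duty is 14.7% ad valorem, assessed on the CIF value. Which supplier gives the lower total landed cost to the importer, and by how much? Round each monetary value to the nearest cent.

Supplier A (FOB):
CIF value = FOB price + freight + insurance = 82906.71 + 622.99 + 48.08 = 83577.78
Import duty = 83577.78 × 14.7% = 12285.93
Buyer bears (A): 622.99 + 48.08 + 1211.27 + 246.17 + 1222.54 = 3351.05
Landed cost (A) = invoice 82906.71 + 3351.05 + duty 12285.93 = 98543.69
Supplier B (EXW):
CIF value = EXW price + inland to port + export clearance + origin terminal + freight + insurance = 71338.38 + 1252.33 + 237.55 + 488.43 + 622.99 + 48.08 = 73987.76
Import duty = 73987.76 × 14.7% = 10876.20
Buyer bears (B): 1252.33 + 237.55 + 488.43 + 622.99 + 48.08 + 1211.27 + 246.17 + 1222.54 = 5329.36
Landed cost (B) = invoice 71338.38 + 5329.36 + duty 10876.20 = 87543.94
Difference = |98543.69 − 87543.94| = 10999.75

Supplier B is cheaper by EUR 10999.75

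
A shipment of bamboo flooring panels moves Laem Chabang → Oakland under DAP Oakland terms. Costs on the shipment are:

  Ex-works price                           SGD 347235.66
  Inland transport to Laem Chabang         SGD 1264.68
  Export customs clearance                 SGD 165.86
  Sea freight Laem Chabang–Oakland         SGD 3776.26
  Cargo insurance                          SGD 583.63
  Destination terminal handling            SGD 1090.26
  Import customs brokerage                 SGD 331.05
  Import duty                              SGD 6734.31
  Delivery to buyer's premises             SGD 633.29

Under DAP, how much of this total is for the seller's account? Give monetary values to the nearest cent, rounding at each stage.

DAP: the seller bears all costs to the named destination except import duty and clearance.
Seller's account: goods 347235.66 + inland to port 1264.68 + export clearance 165.86 + freight 3776.26 + insurance 583.63 + destination terminal 1090.26 + delivery 633.29 = 354749.64
Buyer's account: brokerage 331.05 + duty 6734.31 = 7065.36

Seller's account: SGD 354749.64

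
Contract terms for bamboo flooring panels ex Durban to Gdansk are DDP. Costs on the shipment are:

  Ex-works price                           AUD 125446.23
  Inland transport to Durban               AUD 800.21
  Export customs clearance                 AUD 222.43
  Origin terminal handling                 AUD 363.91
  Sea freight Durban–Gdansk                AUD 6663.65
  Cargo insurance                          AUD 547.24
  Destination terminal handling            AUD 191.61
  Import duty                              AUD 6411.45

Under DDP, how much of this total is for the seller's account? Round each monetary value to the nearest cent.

DDP: the seller bears all costs including import duty.
Seller's account: goods 125446.23 + inland to port 800.21 + export clearance 222.43 + origin terminal 363.91 + freight 6663.65 + insurance 547.24 + destination terminal 191.61 + duty 6411.45 = 140646.73
Buyer's account: 0.00

Seller's account: AUD 140646.73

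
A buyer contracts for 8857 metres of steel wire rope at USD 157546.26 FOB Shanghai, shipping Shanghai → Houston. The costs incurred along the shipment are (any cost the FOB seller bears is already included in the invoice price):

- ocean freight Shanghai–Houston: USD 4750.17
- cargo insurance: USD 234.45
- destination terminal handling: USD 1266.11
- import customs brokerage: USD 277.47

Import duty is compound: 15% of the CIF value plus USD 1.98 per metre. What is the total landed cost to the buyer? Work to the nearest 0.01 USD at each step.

FOB: the seller bears costs until goods are on board at the origin port; the buyer bears freight, insurance and all costs thereafter.
CIF value = FOB price + freight + insurance = 157546.26 + 4750.17 + 234.45 = 162530.88
Ad valorem component: 162530.88 × 15% = 24379.63
Specific component: 8857 × 1.98 = 17536.86
Import duty = 24379.63 + 17536.86 = 41916.49
Buyer bears: freight 4750.17 + insurance 234.45 + destination terminal 1266.11 + brokerage 277.47 + duty 41916.49 = 48444.69
Landed cost = invoice 157546.26 + 48444.69 = 205990.95

Total landed cost: USD 205990.95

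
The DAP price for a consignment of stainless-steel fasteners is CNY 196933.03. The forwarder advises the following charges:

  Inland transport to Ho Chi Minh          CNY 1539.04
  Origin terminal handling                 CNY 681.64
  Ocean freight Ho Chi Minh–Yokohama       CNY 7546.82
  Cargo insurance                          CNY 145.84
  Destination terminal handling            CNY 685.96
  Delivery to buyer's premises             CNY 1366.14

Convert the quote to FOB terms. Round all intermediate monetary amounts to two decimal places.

FOB price: CNY 187188.27

Not relevant to the conversion: inland to port, origin terminal — on the seller under both DAP and FOB; already in the DAP price and stays in the FOB price.
From DAP to FOB, the seller no longer bears: freight, insurance, destination terminal, delivery.
FOB price = 196933.03 − 7546.82 − 145.84 − 685.96 − 1366.14 = 187188.27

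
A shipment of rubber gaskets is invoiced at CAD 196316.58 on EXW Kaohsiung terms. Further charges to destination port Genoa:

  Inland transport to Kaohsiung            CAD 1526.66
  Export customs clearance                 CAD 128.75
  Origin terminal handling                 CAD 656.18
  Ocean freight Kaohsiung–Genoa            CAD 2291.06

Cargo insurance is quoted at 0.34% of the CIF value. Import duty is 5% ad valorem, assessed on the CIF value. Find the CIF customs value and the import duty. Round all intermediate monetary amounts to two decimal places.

CIF value: CAD 201604.69; import duty: CAD 10080.23

Let C be the CIF value. C = EXW price + pre-shipment costs + freight + 0.34% × C
C − 0.34% × C = 196316.58 + 1526.66 + 128.75 + 656.18 + 2291.06
0.9966 × C = 200919.23
C = 200919.23 / 0.9966 = 201604.69
Insurance premium = 0.34% × 201604.69 = 685.46
Import duty = 201604.69 × 5% = 10080.23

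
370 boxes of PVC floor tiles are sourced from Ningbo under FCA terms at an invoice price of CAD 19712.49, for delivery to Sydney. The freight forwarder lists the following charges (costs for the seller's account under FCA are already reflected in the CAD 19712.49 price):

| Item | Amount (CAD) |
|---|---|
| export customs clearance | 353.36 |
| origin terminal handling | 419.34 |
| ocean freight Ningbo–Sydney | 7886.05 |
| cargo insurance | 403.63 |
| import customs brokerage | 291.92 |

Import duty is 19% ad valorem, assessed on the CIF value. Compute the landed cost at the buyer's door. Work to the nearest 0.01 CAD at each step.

Total landed cost: CAD 34113.52

FCA: the seller delivers export-cleared goods to the carrier; the buyer bears costs from that point.
Already in the invoice (seller's account under FCA): export clearance — exclude.
CIF value = FCA price + origin terminal + freight + insurance = 19712.49 + 419.34 + 7886.05 + 403.63 = 28421.51
Import duty = 28421.51 × 19% = 5400.09
Buyer bears: origin terminal 419.34 + freight 7886.05 + insurance 403.63 + brokerage 291.92 + duty 5400.09 = 14401.03
Landed cost = invoice 19712.49 + 14401.03 = 34113.52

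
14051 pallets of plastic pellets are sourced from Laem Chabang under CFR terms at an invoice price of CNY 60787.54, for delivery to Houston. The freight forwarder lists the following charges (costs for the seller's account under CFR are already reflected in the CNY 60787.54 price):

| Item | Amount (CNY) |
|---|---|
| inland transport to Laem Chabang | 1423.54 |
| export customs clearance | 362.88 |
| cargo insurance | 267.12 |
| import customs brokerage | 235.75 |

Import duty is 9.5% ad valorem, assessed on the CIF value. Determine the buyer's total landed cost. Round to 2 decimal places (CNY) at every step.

Total landed cost: CNY 67090.60

CFR: the seller pays costs through ocean freight to the destination port, but not insurance.
Already in the invoice (seller's account under CFR): inland to port, export clearance — exclude.
CIF value = CFR price + insurance = 60787.54 + 267.12 = 61054.66
Import duty = 61054.66 × 9.5% = 5800.19
Buyer bears: insurance 267.12 + brokerage 235.75 + duty 5800.19 = 6303.06
Landed cost = invoice 60787.54 + 6303.06 = 67090.60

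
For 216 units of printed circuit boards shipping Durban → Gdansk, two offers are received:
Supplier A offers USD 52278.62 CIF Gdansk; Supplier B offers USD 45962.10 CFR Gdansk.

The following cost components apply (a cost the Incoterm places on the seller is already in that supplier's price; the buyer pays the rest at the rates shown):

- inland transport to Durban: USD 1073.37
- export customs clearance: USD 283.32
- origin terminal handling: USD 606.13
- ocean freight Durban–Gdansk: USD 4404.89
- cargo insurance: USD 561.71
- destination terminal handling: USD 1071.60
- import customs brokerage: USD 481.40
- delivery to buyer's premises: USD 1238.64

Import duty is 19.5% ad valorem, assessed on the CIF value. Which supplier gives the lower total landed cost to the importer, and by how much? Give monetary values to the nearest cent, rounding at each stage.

Supplier B is cheaper by USD 6877.00

Supplier A (CIF):
The CIF price already equals the CIF value: 52278.62
Import duty = 52278.62 × 19.5% = 10194.33
Buyer bears (A): 1071.60 + 481.40 + 1238.64 = 2791.64
Landed cost (A) = invoice 52278.62 + 2791.64 + duty 10194.33 = 65264.59
Supplier B (CFR):
CIF value = CFR price + insurance = 45962.10 + 561.71 = 46523.81
Import duty = 46523.81 × 19.5% = 9072.14
Buyer bears (B): 561.71 + 1071.60 + 481.40 + 1238.64 = 3353.35
Landed cost (B) = invoice 45962.10 + 3353.35 + duty 9072.14 = 58387.59
Difference = |65264.59 − 58387.59| = 6877.00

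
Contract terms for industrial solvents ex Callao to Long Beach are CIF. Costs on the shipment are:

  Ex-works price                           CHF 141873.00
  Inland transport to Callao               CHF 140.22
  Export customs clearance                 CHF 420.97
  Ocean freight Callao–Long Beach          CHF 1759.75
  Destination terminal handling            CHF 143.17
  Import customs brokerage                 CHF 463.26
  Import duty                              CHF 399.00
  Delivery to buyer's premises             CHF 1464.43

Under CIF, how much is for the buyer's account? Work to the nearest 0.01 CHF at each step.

CIF: the seller pays costs through ocean freight and marine insurance to the destination port.
Seller's account: goods 141873.00 + inland to port 140.22 + export clearance 420.97 + freight 1759.75 = 144193.94
Buyer's account: destination terminal 143.17 + brokerage 463.26 + duty 399.00 + delivery 1464.43 = 2469.86

Buyer's account: CHF 2469.86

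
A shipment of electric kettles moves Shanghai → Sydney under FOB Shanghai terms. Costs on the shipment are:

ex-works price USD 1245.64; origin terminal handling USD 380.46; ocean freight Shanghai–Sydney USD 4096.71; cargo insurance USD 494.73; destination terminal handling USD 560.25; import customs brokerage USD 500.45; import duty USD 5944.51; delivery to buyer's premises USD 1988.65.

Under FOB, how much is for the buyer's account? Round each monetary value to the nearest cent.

FOB: the seller bears costs until goods are on board at the origin port; the buyer bears freight, insurance and all costs thereafter.
Seller's account: goods 1245.64 + origin terminal 380.46 = 1626.10
Buyer's account: freight 4096.71 + insurance 494.73 + destination terminal 560.25 + brokerage 500.45 + duty 5944.51 + delivery 1988.65 = 13585.30

Buyer's account: USD 13585.30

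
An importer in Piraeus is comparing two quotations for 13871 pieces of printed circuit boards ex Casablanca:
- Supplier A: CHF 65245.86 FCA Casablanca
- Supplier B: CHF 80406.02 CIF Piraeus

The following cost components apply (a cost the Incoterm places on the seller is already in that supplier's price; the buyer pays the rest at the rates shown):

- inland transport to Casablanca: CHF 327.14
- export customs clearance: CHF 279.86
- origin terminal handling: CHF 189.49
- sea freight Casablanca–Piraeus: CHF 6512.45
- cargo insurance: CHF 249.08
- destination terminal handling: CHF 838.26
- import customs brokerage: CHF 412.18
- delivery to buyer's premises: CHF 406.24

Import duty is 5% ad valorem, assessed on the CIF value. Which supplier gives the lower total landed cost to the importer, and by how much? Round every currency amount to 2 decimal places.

Supplier A (FCA):
CIF value = FCA price + origin terminal + freight + insurance = 65245.86 + 189.49 + 6512.45 + 249.08 = 72196.88
Import duty = 72196.88 × 5% = 3609.84
Buyer bears (A): 189.49 + 6512.45 + 249.08 + 838.26 + 412.18 + 406.24 = 8607.70
Landed cost (A) = invoice 65245.86 + 8607.70 + duty 3609.84 = 77463.40
Supplier B (CIF):
The CIF price already equals the CIF value: 80406.02
Import duty = 80406.02 × 5% = 4020.30
Buyer bears (B): 838.26 + 412.18 + 406.24 = 1656.68
Landed cost (B) = invoice 80406.02 + 1656.68 + duty 4020.30 = 86083.00
Difference = |77463.40 − 86083.00| = 8619.60

Supplier A is cheaper by CHF 8619.60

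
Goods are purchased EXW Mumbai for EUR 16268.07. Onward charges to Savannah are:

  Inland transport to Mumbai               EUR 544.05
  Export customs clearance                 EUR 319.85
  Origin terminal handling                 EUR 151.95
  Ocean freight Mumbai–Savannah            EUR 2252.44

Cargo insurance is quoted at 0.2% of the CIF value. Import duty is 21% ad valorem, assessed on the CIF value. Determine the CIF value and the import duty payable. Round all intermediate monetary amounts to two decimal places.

Let C be the CIF value. C = EXW price + pre-shipment costs + freight + 0.2% × C
C − 0.2% × C = 16268.07 + 544.05 + 319.85 + 151.95 + 2252.44
0.998 × C = 19536.36
C = 19536.36 / 0.998 = 19575.51
Insurance premium = 0.2% × 19575.51 = 39.15
Import duty = 19575.51 × 21% = 4110.86

CIF value: EUR 19575.51; import duty: EUR 4110.86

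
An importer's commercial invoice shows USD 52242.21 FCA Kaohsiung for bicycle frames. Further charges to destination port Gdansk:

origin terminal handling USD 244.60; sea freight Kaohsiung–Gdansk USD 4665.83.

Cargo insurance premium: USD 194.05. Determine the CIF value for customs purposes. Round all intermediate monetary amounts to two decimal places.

CIF = FCA price + pre-shipment costs + freight + insurance
CIF = 52242.21 + 244.60 + 4665.83 + 194.05 = 57346.69

CIF value: USD 57346.69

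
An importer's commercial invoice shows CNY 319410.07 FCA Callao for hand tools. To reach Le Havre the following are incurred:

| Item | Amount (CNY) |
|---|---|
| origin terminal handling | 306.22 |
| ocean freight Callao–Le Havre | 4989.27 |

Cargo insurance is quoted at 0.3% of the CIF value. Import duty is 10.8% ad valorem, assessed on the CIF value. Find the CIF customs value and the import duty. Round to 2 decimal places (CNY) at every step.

CIF value: CNY 325682.61; import duty: CNY 35173.72

Let C be the CIF value. C = FCA price + pre-shipment costs + freight + 0.3% × C
C − 0.3% × C = 319410.07 + 306.22 + 4989.27
0.997 × C = 324705.56
C = 324705.56 / 0.997 = 325682.61
Insurance premium = 0.3% × 325682.61 = 977.05
Import duty = 325682.61 × 10.8% = 35173.72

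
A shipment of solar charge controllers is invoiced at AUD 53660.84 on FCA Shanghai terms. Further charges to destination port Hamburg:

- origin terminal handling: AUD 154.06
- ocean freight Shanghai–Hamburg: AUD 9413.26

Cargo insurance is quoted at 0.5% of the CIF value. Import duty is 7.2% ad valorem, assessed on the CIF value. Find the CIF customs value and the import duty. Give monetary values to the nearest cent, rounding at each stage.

Let C be the CIF value. C = FCA price + pre-shipment costs + freight + 0.5% × C
C − 0.5% × C = 53660.84 + 154.06 + 9413.26
0.995 × C = 63228.16
C = 63228.16 / 0.995 = 63545.89
Insurance premium = 0.5% × 63545.89 = 317.73
Import duty = 63545.89 × 7.2% = 4575.30

CIF value: AUD 63545.89; import duty: AUD 4575.30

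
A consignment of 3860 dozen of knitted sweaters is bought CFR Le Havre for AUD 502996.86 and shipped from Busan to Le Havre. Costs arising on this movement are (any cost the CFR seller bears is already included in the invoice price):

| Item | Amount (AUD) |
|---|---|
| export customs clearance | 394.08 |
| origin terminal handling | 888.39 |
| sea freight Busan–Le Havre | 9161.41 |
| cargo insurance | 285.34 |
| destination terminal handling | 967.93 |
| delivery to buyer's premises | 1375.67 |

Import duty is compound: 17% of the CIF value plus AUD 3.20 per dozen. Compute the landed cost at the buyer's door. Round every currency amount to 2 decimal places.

Total landed cost: AUD 603535.77

CFR: the seller pays costs through ocean freight to the destination port, but not insurance.
Already in the invoice (seller's account under CFR): export clearance, origin terminal, freight — exclude.
CIF value = CFR price + insurance = 502996.86 + 285.34 = 503282.20
Ad valorem component: 503282.20 × 17% = 85557.97
Specific component: 3860 × 3.20 = 12352.00
Import duty = 85557.97 + 12352.00 = 97909.97
Buyer bears: insurance 285.34 + destination terminal 967.93 + delivery 1375.67 + duty 97909.97 = 100538.91
Landed cost = invoice 502996.86 + 100538.91 = 603535.77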